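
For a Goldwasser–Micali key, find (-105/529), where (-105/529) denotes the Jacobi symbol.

Pull out -1: (-105/529) = (-1/529)·(105/529). Since 529 ≡ 1 (mod 4), (-1/529) = +1. Now have (105/529).
105 ≡ 1 (mod 4), so quadratic reciprocity gives (105/529) = (529/105). Reduce: 529 ≡ 4 (mod 105). Now have (4/105).
Factor out 2: 4 = 2^2. Since 105 ≡ 1 (mod 8), (2/105) = +1, and (2/105)^2 = +1. Now have (1/105).
(1/105) = 1. Collecting the sign factors: 1.

1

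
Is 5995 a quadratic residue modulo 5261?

yes

Reduce the numerator: 5995 ≡ 734 (mod 5261), so (5995/5261) = (734/5261).
Factor out 2: 734 = 2·367. Since 5261 ≡ 5 (mod 8), (2/5261) = -1. Now have -(367/5261).
5261 ≡ 1 (mod 4), so quadratic reciprocity gives (367/5261) = (5261/367). Reduce: 5261 ≡ 123 (mod 367). Now have -(123/367).
Both 123 ≡ 3 and 367 ≡ 3 (mod 4), so reciprocity gives (123/367) = -(367/123). Reduce: 367 ≡ 121 (mod 123). Now have (121/123).
121 ≡ 1 (mod 4), so quadratic reciprocity gives (121/123) = (123/121). Reduce: 123 ≡ 2 (mod 121). Now have (2/121).
Factor out 2: 2 = 2. Since 121 ≡ 1 (mod 8), (2/121) = +1. Now have (1/121).
(1/121) = 1. Collecting the sign factors: 1.
(5995/5261) = 1, and 5261 is prime, so 5995 is a quadratic residue mod 5261.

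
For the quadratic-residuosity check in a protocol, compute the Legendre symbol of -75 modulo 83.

Pull out -1: (-75 / 83) = (-1 / 83)·(75 / 83). Since 83 ≡ 3 (mod 4), (-1 / 83) = -1. Now have -(75 / 83).
Both 75 ≡ 3 and 83 ≡ 3 (mod 4), so reciprocity gives (75 / 83) = -(83 / 75). Reduce: 83 ≡ 8 (mod 75). Now have (8 / 75).
Factor out 2: 8 = 2^3. Since 75 ≡ 3 (mod 8), (2 / 75) = -1, and (2 / 75)^3 = -1. Now have -(1 / 75).
(1 / 75) = 1. Collecting the sign factors: -1.

-1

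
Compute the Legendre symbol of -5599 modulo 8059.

Reduce the numerator: -5599 ≡ 2460 (mod 8059), so (-5599 / 8059) = (2460 / 8059).
Factor out 2: 2460 = 2^2·615. Since 8059 ≡ 3 (mod 8), (2 / 8059) = -1, and (2 / 8059)^2 = +1. Now have (615 / 8059).
Both 615 ≡ 3 and 8059 ≡ 3 (mod 4), so reciprocity gives (615 / 8059) = -(8059 / 615). Reduce: 8059 ≡ 64 (mod 615). Now have -(64 / 615).
Factor out 2: 64 = 2^6. Since 615 ≡ 7 (mod 8), (2 / 615) = +1, and (2 / 615)^6 = +1. Now have -(1 / 615).
(1 / 615) = 1. Collecting the sign factors: -1.

-1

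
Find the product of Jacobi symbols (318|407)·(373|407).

By multiplicativity, (318·373|407) = (318|407)·(373|407).
First factor (318|407):
Factor out 2: 318 = 2·159. Since 407 ≡ 7 (mod 8), (2|407) = +1. Now have (159|407).
Both 159 ≡ 3 and 407 ≡ 3 (mod 4), so reciprocity gives (159|407) = -(407|159). Reduce: 407 ≡ 89 (mod 159). Now have -(89|159).
89 ≡ 1 (mod 4), so quadratic reciprocity gives (89|159) = (159|89). Reduce: 159 ≡ 70 (mod 89). Now have -(70|89).
Factor out 2: 70 = 2·35. Since 89 ≡ 1 (mod 8), (2|89) = +1. Now have -(35|89).
89 ≡ 1 (mod 4), so quadratic reciprocity gives (35|89) = (89|35). Reduce: 89 ≡ 19 (mod 35). Now have -(19|35).
Both 19 ≡ 3 and 35 ≡ 3 (mod 4), so reciprocity gives (19|35) = -(35|19). Reduce: 35 ≡ 16 (mod 19). Now have (16|19).
Factor out 2: 16 = 2^4. Since 19 ≡ 3 (mod 8), (2|19) = -1, and (2|19)^4 = +1. Now have (1|19).
(1|19) = 1. Collecting the sign factors: 1.
Second factor (373|407):
373 ≡ 1 (mod 4), so quadratic reciprocity gives (373|407) = (407|373). Reduce: 407 ≡ 34 (mod 373). Now have (34|373).
Factor out 2: 34 = 2·17. Since 373 ≡ 5 (mod 8), (2|373) = -1. Now have -(17|373).
17 ≡ 1 (mod 4), so quadratic reciprocity gives (17|373) = (373|17). Reduce: 373 ≡ 16 (mod 17). Now have -(16|17).
Factor out 2: 16 = 2^4. Since 17 ≡ 1 (mod 8), (2|17) = +1, and (2|17)^4 = +1. Now have -(1|17).
(1|17) = 1. Collecting the sign factors: -1.
Product: (1)·(-1) = -1.

-1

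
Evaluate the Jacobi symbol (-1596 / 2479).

(-1596 / 2479)
  = (883 / 2479)    [-1596 ≡ 883 mod 2479]
  = -(2479 / 883)    [QR: both ≡ 3 mod 4, sign flips]
  = -(713 / 883)    [2479 ≡ 713 mod 883]
  = -(883 / 713)    [QR: 713 ≡ 1 mod 4, sign kept]
  = -(170 / 713)    [883 ≡ 170 mod 713]
  = -(85 / 713)    [713 ≡ 1 mod 8 ⇒ (2 / 713) = +1]
  = -(713 / 85)    [QR: 85 ≡ 1 mod 4, sign kept]
  = -(33 / 85)    [713 ≡ 33 mod 85]
  = -(85 / 33)    [QR: 33 ≡ 1 mod 4, sign kept]
  = -(19 / 33)    [85 ≡ 19 mod 33]
  = -(33 / 19)    [QR: 33 ≡ 1 mod 4, sign kept]
  = -(14 / 19)    [33 ≡ 14 mod 19]
  = (7 / 19)    [19 ≡ 3 mod 8 ⇒ (2 / 19) = -1]
  = -(19 / 7)    [QR: both ≡ 3 mod 4, sign flips]
  = -(5 / 7)    [19 ≡ 5 mod 7]
  = -(7 / 5)    [QR: 5 ≡ 1 mod 4, sign kept]
  = -(2 / 5)    [7 ≡ 2 mod 5]
  = (1 / 5)    [5 ≡ 5 mod 8 ⇒ (2 / 5) = -1]
  = 1    [(1 / 5) = 1]

1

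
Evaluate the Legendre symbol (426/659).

1

(426/659)
  = -(213/659)    [659 ≡ 3 mod 8 ⇒ (2/659) = -1]
  = -(659/213)    [QR: 213 ≡ 1 mod 4, sign kept]
  = -(20/213)    [659 ≡ 20 mod 213]
  = -(5/213)    [213 ≡ 5 mod 8 ⇒ (2/213)^2 = +1]
  = -(213/5)    [QR: 5 ≡ 1 mod 4, sign kept]
  = -(3/5)    [213 ≡ 3 mod 5]
  = -(5/3)    [QR: 5 ≡ 1 mod 4, sign kept]
  = -(2/3)    [5 ≡ 2 mod 3]
  = (1/3)    [3 ≡ 3 mod 8 ⇒ (2/3) = -1]
  = 1    [(1/3) = 1]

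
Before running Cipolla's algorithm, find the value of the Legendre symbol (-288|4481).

(-288|4481)
  = (4193|4481)    [-288 ≡ 4193 mod 4481]
  = (4481|4193)    [QR: 4193 ≡ 1 mod 4, sign kept]
  = (288|4193)    [4481 ≡ 288 mod 4193]
  = (9|4193)    [4193 ≡ 1 mod 8 ⇒ (2|4193)^5 = +1]
  = (4193|9)    [QR: 9 ≡ 1 mod 4, sign kept]
  = (8|9)    [4193 ≡ 8 mod 9]
  = (1|9)    [9 ≡ 1 mod 8 ⇒ (2|9)^3 = +1]
  = 1    [(1|9) = 1]

1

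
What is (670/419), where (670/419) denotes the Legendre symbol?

1

(670/419)
  = (251/419)    [670 ≡ 251 mod 419]
  = -(419/251)    [QR: both ≡ 3 mod 4, sign flips]
  = -(168/251)    [419 ≡ 168 mod 251]
  = (21/251)    [251 ≡ 3 mod 8 ⇒ (2/251)^3 = -1]
  = (251/21)    [QR: 21 ≡ 1 mod 4, sign kept]
  = (20/21)    [251 ≡ 20 mod 21]
  = (5/21)    [21 ≡ 5 mod 8 ⇒ (2/21)^2 = +1]
  = (21/5)    [QR: 5 ≡ 1 mod 4, sign kept]
  = (1/5)    [21 ≡ 1 mod 5]
  = 1    [(1/5) = 1]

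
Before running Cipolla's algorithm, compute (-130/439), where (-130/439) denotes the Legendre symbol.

-1

Pull out -1: (-130/439) = (-1/439)·(130/439). Since 439 ≡ 3 (mod 4), (-1/439) = -1. Now have -(130/439).
Factor out 2: 130 = 2·65. Since 439 ≡ 7 (mod 8), (2/439) = +1. Now have -(65/439).
65 ≡ 1 (mod 4), so quadratic reciprocity gives (65/439) = (439/65). Reduce: 439 ≡ 49 (mod 65). Now have -(49/65).
49 ≡ 1 (mod 4), so quadratic reciprocity gives (49/65) = (65/49). Reduce: 65 ≡ 16 (mod 49). Now have -(16/49).
Factor out 2: 16 = 2^4. Since 49 ≡ 1 (mod 8), (2/49) = +1, and (2/49)^4 = +1. Now have -(1/49).
(1/49) = 1. Collecting the sign factors: -1.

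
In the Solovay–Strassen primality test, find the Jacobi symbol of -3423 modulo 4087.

1

(-3423 / 4087)
  = (664 / 4087)    [-3423 ≡ 664 mod 4087]
  = (83 / 4087)    [4087 ≡ 7 mod 8 ⇒ (2 / 4087)^3 = +1]
  = -(4087 / 83)    [QR: both ≡ 3 mod 4, sign flips]
  = -(20 / 83)    [4087 ≡ 20 mod 83]
  = -(5 / 83)    [83 ≡ 3 mod 8 ⇒ (2 / 83)^2 = +1]
  = -(83 / 5)    [QR: 5 ≡ 1 mod 4, sign kept]
  = -(3 / 5)    [83 ≡ 3 mod 5]
  = -(5 / 3)    [QR: 5 ≡ 1 mod 4, sign kept]
  = -(2 / 3)    [5 ≡ 2 mod 3]
  = (1 / 3)    [3 ≡ 3 mod 8 ⇒ (2 / 3) = -1]
  = 1    [(1 / 3) = 1]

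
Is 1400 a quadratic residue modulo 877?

no

Reduce the numerator: 1400 ≡ 523 (mod 877), so (1400/877) = (523/877).
877 ≡ 1 (mod 4), so quadratic reciprocity gives (523/877) = (877/523). Reduce: 877 ≡ 354 (mod 523). Now have (354/523).
Factor out 2: 354 = 2·177. Since 523 ≡ 3 (mod 8), (2/523) = -1. Now have -(177/523).
177 ≡ 1 (mod 4), so quadratic reciprocity gives (177/523) = (523/177). Reduce: 523 ≡ 169 (mod 177). Now have -(169/177).
169 ≡ 1 (mod 4), so quadratic reciprocity gives (169/177) = (177/169). Reduce: 177 ≡ 8 (mod 169). Now have -(8/169).
Factor out 2: 8 = 2^3. Since 169 ≡ 1 (mod 8), (2/169) = +1, and (2/169)^3 = +1. Now have -(1/169).
(1/169) = 1. Collecting the sign factors: -1.
(1400/877) = -1, and 877 is prime, so 1400 is not a quadratic residue mod 877.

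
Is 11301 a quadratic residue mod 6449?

no

Reduce the numerator: 11301 ≡ 4852 (mod 6449), so (11301|6449) = (4852|6449).
Factor out 2: 4852 = 2^2·1213. Since 6449 ≡ 1 (mod 8), (2|6449) = +1, and (2|6449)^2 = +1. Now have (1213|6449).
1213 ≡ 1 (mod 4), so quadratic reciprocity gives (1213|6449) = (6449|1213). Reduce: 6449 ≡ 384 (mod 1213). Now have (384|1213).
Factor out 2: 384 = 2^7·3. Since 1213 ≡ 5 (mod 8), (2|1213) = -1, and (2|1213)^7 = -1. Now have -(3|1213).
1213 ≡ 1 (mod 4), so quadratic reciprocity gives (3|1213) = (1213|3). Reduce: 1213 ≡ 1 (mod 3). Now have -(1|3).
(1|3) = 1. Collecting the sign factors: -1.
The Legendre symbol is -1, so x^2 ≡ 11301 (mod 6449) has no solution.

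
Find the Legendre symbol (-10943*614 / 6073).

1

By multiplicativity, (-10943·614 / 6073) = (-10943 / 6073)·(614 / 6073).
First factor (-10943 / 6073):
Reduce the numerator: -10943 ≡ 1203 (mod 6073), so (-10943 / 6073) = (1203 / 6073).
6073 ≡ 1 (mod 4), so quadratic reciprocity gives (1203 / 6073) = (6073 / 1203). Reduce: 6073 ≡ 58 (mod 1203). Now have (58 / 1203).
Factor out 2: 58 = 2·29. Since 1203 ≡ 3 (mod 8), (2 / 1203) = -1. Now have -(29 / 1203).
29 ≡ 1 (mod 4), so quadratic reciprocity gives (29 / 1203) = (1203 / 29). Reduce: 1203 ≡ 14 (mod 29). Now have -(14 / 29).
Factor out 2: 14 = 2·7. Since 29 ≡ 5 (mod 8), (2 / 29) = -1. Now have (7 / 29).
29 ≡ 1 (mod 4), so quadratic reciprocity gives (7 / 29) = (29 / 7). Reduce: 29 ≡ 1 (mod 7). Now have (1 / 7).
(1 / 7) = 1. Collecting the sign factors: 1.
Second factor (614 / 6073):
Factor out 2: 614 = 2·307. Since 6073 ≡ 1 (mod 8), (2 / 6073) = +1. Now have (307 / 6073).
6073 ≡ 1 (mod 4), so quadratic reciprocity gives (307 / 6073) = (6073 / 307). Reduce: 6073 ≡ 240 (mod 307). Now have (240 / 307).
Factor out 2: 240 = 2^4·15. Since 307 ≡ 3 (mod 8), (2 / 307) = -1, and (2 / 307)^4 = +1. Now have (15 / 307).
Both 15 ≡ 3 and 307 ≡ 3 (mod 4), so reciprocity gives (15 / 307) = -(307 / 15). Reduce: 307 ≡ 7 (mod 15). Now have -(7 / 15).
Both 7 ≡ 3 and 15 ≡ 3 (mod 4), so reciprocity gives (7 / 15) = -(15 / 7). Reduce: 15 ≡ 1 (mod 7). Now have (1 / 7).
(1 / 7) = 1. Collecting the sign factors: 1.
Product: (1)·(1) = 1.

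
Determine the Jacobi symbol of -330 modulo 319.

(-330 / 319)
  = (308 / 319)    [-330 ≡ 308 mod 319]
  = (77 / 319)    [319 ≡ 7 mod 8 ⇒ (2 / 319)^2 = +1]
  = (319 / 77)    [QR: 77 ≡ 1 mod 4, sign kept]
  = (11 / 77)    [319 ≡ 11 mod 77]
  = (77 / 11)    [QR: 77 ≡ 1 mod 4, sign kept]
  = (0 / 11)    [77 ≡ 0 mod 11]
  = 0    [numerator 0, gcd > 1]

0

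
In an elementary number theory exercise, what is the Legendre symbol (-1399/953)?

(-1399/953)
  = (507/953)    [-1399 ≡ 507 mod 953]
  = (953/507)    [QR: 953 ≡ 1 mod 4, sign kept]
  = (446/507)    [953 ≡ 446 mod 507]
  = -(223/507)    [507 ≡ 3 mod 8 ⇒ (2/507) = -1]
  = (507/223)    [QR: both ≡ 3 mod 4, sign flips]
  = (61/223)    [507 ≡ 61 mod 223]
  = (223/61)    [QR: 61 ≡ 1 mod 4, sign kept]
  = (40/61)    [223 ≡ 40 mod 61]
  = -(5/61)    [61 ≡ 5 mod 8 ⇒ (2/61)^3 = -1]
  = -(61/5)    [QR: 5 ≡ 1 mod 4, sign kept]
  = -(1/5)    [61 ≡ 1 mod 5]
  = -1    [(1/5) = 1]

-1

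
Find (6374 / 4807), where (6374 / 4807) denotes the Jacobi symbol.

Reduce the numerator: 6374 ≡ 1567 (mod 4807), so (6374 / 4807) = (1567 / 4807).
Both 1567 ≡ 3 and 4807 ≡ 3 (mod 4), so reciprocity gives (1567 / 4807) = -(4807 / 1567). Reduce: 4807 ≡ 106 (mod 1567). Now have -(106 / 1567).
Factor out 2: 106 = 2·53. Since 1567 ≡ 7 (mod 8), (2 / 1567) = +1. Now have -(53 / 1567).
53 ≡ 1 (mod 4), so quadratic reciprocity gives (53 / 1567) = (1567 / 53). Reduce: 1567 ≡ 30 (mod 53). Now have -(30 / 53).
Factor out 2: 30 = 2·15. Since 53 ≡ 5 (mod 8), (2 / 53) = -1. Now have (15 / 53).
53 ≡ 1 (mod 4), so quadratic reciprocity gives (15 / 53) = (53 / 15). Reduce: 53 ≡ 8 (mod 15). Now have (8 / 15).
Factor out 2: 8 = 2^3. Since 15 ≡ 7 (mod 8), (2 / 15) = +1, and (2 / 15)^3 = +1. Now have (1 / 15).
(1 / 15) = 1. Collecting the sign factors: 1.

1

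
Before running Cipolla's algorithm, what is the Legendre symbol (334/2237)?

-1

(334/2237)
  = -(167/2237)    [2237 ≡ 5 mod 8 ⇒ (2/2237) = -1]
  = -(2237/167)    [QR: 2237 ≡ 1 mod 4, sign kept]
  = -(66/167)    [2237 ≡ 66 mod 167]
  = -(33/167)    [167 ≡ 7 mod 8 ⇒ (2/167) = +1]
  = -(167/33)    [QR: 33 ≡ 1 mod 4, sign kept]
  = -(2/33)    [167 ≡ 2 mod 33]
  = -(1/33)    [33 ≡ 1 mod 8 ⇒ (2/33) = +1]
  = -1    [(1/33) = 1]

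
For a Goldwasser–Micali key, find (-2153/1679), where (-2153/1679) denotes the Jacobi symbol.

(-2153/1679)
  = (1205/1679)    [-2153 ≡ 1205 mod 1679]
  = (1679/1205)    [QR: 1205 ≡ 1 mod 4, sign kept]
  = (474/1205)    [1679 ≡ 474 mod 1205]
  = -(237/1205)    [1205 ≡ 5 mod 8 ⇒ (2/1205) = -1]
  = -(1205/237)    [QR: 237 ≡ 1 mod 4, sign kept]
  = -(20/237)    [1205 ≡ 20 mod 237]
  = -(5/237)    [237 ≡ 5 mod 8 ⇒ (2/237)^2 = +1]
  = -(237/5)    [QR: 5 ≡ 1 mod 4, sign kept]
  = -(2/5)    [237 ≡ 2 mod 5]
  = (1/5)    [5 ≡ 5 mod 8 ⇒ (2/5) = -1]
  = 1    [(1/5) = 1]

1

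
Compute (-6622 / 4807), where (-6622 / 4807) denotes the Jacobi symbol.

(-6622 / 4807)
  = -(6622 / 4807)    [4807 ≡ 3 mod 4 ⇒ (-1 / 4807) = -1]
  = -(1815 / 4807)    [6622 ≡ 1815 mod 4807]
  = (4807 / 1815)    [QR: both ≡ 3 mod 4, sign flips]
  = (1177 / 1815)    [4807 ≡ 1177 mod 1815]
  = (1815 / 1177)    [QR: 1177 ≡ 1 mod 4, sign kept]
  = (638 / 1177)    [1815 ≡ 638 mod 1177]
  = (319 / 1177)    [1177 ≡ 1 mod 8 ⇒ (2 / 1177) = +1]
  = (1177 / 319)    [QR: 1177 ≡ 1 mod 4, sign kept]
  = (220 / 319)    [1177 ≡ 220 mod 319]
  = (55 / 319)    [319 ≡ 7 mod 8 ⇒ (2 / 319)^2 = +1]
  = -(319 / 55)    [QR: both ≡ 3 mod 4, sign flips]
  = -(44 / 55)    [319 ≡ 44 mod 55]
  = -(11 / 55)    [55 ≡ 7 mod 8 ⇒ (2 / 55)^2 = +1]
  = (55 / 11)    [QR: both ≡ 3 mod 4, sign flips]
  = (0 / 11)    [55 ≡ 0 mod 11]
  = 0    [numerator 0, gcd > 1]

0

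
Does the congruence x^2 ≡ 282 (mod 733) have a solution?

no

(282|733)
  = -(141|733)    [733 ≡ 5 mod 8 ⇒ (2|733) = -1]
  = -(733|141)    [QR: 141 ≡ 1 mod 4, sign kept]
  = -(28|141)    [733 ≡ 28 mod 141]
  = -(7|141)    [141 ≡ 5 mod 8 ⇒ (2|141)^2 = +1]
  = -(141|7)    [QR: 141 ≡ 1 mod 4, sign kept]
  = -(1|7)    [141 ≡ 1 mod 7]
  = -1    [(1|7) = 1]
The Legendre symbol is -1, so x^2 ≡ 282 (mod 733) has no solution.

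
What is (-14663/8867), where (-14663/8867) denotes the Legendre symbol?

1

(-14663/8867)
  = -(14663/8867)    [8867 ≡ 3 mod 4 ⇒ (-1/8867) = -1]
  = -(5796/8867)    [14663 ≡ 5796 mod 8867]
  = -(1449/8867)    [8867 ≡ 3 mod 8 ⇒ (2/8867)^2 = +1]
  = -(8867/1449)    [QR: 1449 ≡ 1 mod 4, sign kept]
  = -(173/1449)    [8867 ≡ 173 mod 1449]
  = -(1449/173)    [QR: 173 ≡ 1 mod 4, sign kept]
  = -(65/173)    [1449 ≡ 65 mod 173]
  = -(173/65)    [QR: 65 ≡ 1 mod 4, sign kept]
  = -(43/65)    [173 ≡ 43 mod 65]
  = -(65/43)    [QR: 65 ≡ 1 mod 4, sign kept]
  = -(22/43)    [65 ≡ 22 mod 43]
  = (11/43)    [43 ≡ 3 mod 8 ⇒ (2/43) = -1]
  = -(43/11)    [QR: both ≡ 3 mod 4, sign flips]
  = -(10/11)    [43 ≡ 10 mod 11]
  = (5/11)    [11 ≡ 3 mod 8 ⇒ (2/11) = -1]
  = (11/5)    [QR: 5 ≡ 1 mod 4, sign kept]
  = (1/5)    [11 ≡ 1 mod 5]
  = 1    [(1/5) = 1]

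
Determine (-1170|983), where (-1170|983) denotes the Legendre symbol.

Reduce the numerator: -1170 ≡ 796 (mod 983), so (-1170|983) = (796|983).
Factor out 2: 796 = 2^2·199. Since 983 ≡ 7 (mod 8), (2|983) = +1, and (2|983)^2 = +1. Now have (199|983).
Both 199 ≡ 3 and 983 ≡ 3 (mod 4), so reciprocity gives (199|983) = -(983|199). Reduce: 983 ≡ 187 (mod 199). Now have -(187|199).
Both 187 ≡ 3 and 199 ≡ 3 (mod 4), so reciprocity gives (187|199) = -(199|187). Reduce: 199 ≡ 12 (mod 187). Now have (12|187).
Factor out 2: 12 = 2^2·3. Since 187 ≡ 3 (mod 8), (2|187) = -1, and (2|187)^2 = +1. Now have (3|187).
Both 3 ≡ 3 and 187 ≡ 3 (mod 4), so reciprocity gives (3|187) = -(187|3). Reduce: 187 ≡ 1 (mod 3). Now have -(1|3).
(1|3) = 1. Collecting the sign factors: -1.

-1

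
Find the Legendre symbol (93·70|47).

By multiplicativity, (93·70|47) = (93|47)·(70|47).
First factor (93|47):
Reduce the numerator: 93 ≡ 46 (mod 47), so (93|47) = (46|47).
Factor out 2: 46 = 2·23. Since 47 ≡ 7 (mod 8), (2|47) = +1. Now have (23|47).
Both 23 ≡ 3 and 47 ≡ 3 (mod 4), so reciprocity gives (23|47) = -(47|23). Reduce: 47 ≡ 1 (mod 23). Now have -(1|23).
(1|23) = 1. Collecting the sign factors: -1.
Second factor (70|47):
Reduce the numerator: 70 ≡ 23 (mod 47), so (70|47) = (23|47).
Both 23 ≡ 3 and 47 ≡ 3 (mod 4), so reciprocity gives (23|47) = -(47|23). Reduce: 47 ≡ 1 (mod 23). Now have -(1|23).
(1|23) = 1. Collecting the sign factors: -1.
Product: (-1)·(-1) = 1.

1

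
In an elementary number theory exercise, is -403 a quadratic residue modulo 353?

Reduce the numerator: -403 ≡ 303 (mod 353), so (-403|353) = (303|353).
353 ≡ 1 (mod 4), so quadratic reciprocity gives (303|353) = (353|303). Reduce: 353 ≡ 50 (mod 303). Now have (50|303).
Factor out 2: 50 = 2·25. Since 303 ≡ 7 (mod 8), (2|303) = +1. Now have (25|303).
25 ≡ 1 (mod 4), so quadratic reciprocity gives (25|303) = (303|25). Reduce: 303 ≡ 3 (mod 25). Now have (3|25).
25 ≡ 1 (mod 4), so quadratic reciprocity gives (3|25) = (25|3). Reduce: 25 ≡ 1 (mod 3). Now have (1|3).
(1|3) = 1. Collecting the sign factors: 1.
The Legendre symbol is 1, so x^2 ≡ -403 (mod 353) has solution.

yes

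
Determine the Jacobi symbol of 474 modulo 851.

-1

(474|851)
  = -(237|851)    [851 ≡ 3 mod 8 ⇒ (2|851) = -1]
  = -(851|237)    [QR: 237 ≡ 1 mod 4, sign kept]
  = -(140|237)    [851 ≡ 140 mod 237]
  = -(35|237)    [237 ≡ 5 mod 8 ⇒ (2|237)^2 = +1]
  = -(237|35)    [QR: 237 ≡ 1 mod 4, sign kept]
  = -(27|35)    [237 ≡ 27 mod 35]
  = (35|27)    [QR: both ≡ 3 mod 4, sign flips]
  = (8|27)    [35 ≡ 8 mod 27]
  = -(1|27)    [27 ≡ 3 mod 8 ⇒ (2|27)^3 = -1]
  = -1    [(1|27) = 1]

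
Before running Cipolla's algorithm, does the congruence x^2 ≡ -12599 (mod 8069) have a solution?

Reduce the numerator: -12599 ≡ 3539 (mod 8069), so (-12599/8069) = (3539/8069).
8069 ≡ 1 (mod 4), so quadratic reciprocity gives (3539/8069) = (8069/3539). Reduce: 8069 ≡ 991 (mod 3539). Now have (991/3539).
Both 991 ≡ 3 and 3539 ≡ 3 (mod 4), so reciprocity gives (991/3539) = -(3539/991). Reduce: 3539 ≡ 566 (mod 991). Now have -(566/991).
Factor out 2: 566 = 2·283. Since 991 ≡ 7 (mod 8), (2/991) = +1. Now have -(283/991).
Both 283 ≡ 3 and 991 ≡ 3 (mod 4), so reciprocity gives (283/991) = -(991/283). Reduce: 991 ≡ 142 (mod 283). Now have (142/283).
Factor out 2: 142 = 2·71. Since 283 ≡ 3 (mod 8), (2/283) = -1. Now have -(71/283).
Both 71 ≡ 3 and 283 ≡ 3 (mod 4), so reciprocity gives (71/283) = -(283/71). Reduce: 283 ≡ 70 (mod 71). Now have (70/71).
Factor out 2: 70 = 2·35. Since 71 ≡ 7 (mod 8), (2/71) = +1. Now have (35/71).
Both 35 ≡ 3 and 71 ≡ 3 (mod 4), so reciprocity gives (35/71) = -(71/35). Reduce: 71 ≡ 1 (mod 35). Now have -(1/35).
(1/35) = 1. Collecting the sign factors: -1.
The Legendre symbol is -1, so x^2 ≡ -12599 (mod 8069) has no solution.

no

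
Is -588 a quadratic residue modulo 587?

no

(-588/587)
  = (586/587)    [-588 ≡ 586 mod 587]
  = -(293/587)    [587 ≡ 3 mod 8 ⇒ (2/587) = -1]
  = -(587/293)    [QR: 293 ≡ 1 mod 4, sign kept]
  = -(1/293)    [587 ≡ 1 mod 293]
  = -1    [(1/293) = 1]
The Legendre symbol is -1, so x^2 ≡ -588 (mod 587) has no solution.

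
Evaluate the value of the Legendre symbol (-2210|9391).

-1

(-2210|9391)
  = (7181|9391)    [-2210 ≡ 7181 mod 9391]
  = (9391|7181)    [QR: 7181 ≡ 1 mod 4, sign kept]
  = (2210|7181)    [9391 ≡ 2210 mod 7181]
  = -(1105|7181)    [7181 ≡ 5 mod 8 ⇒ (2|7181) = -1]
  = -(7181|1105)    [QR: 1105 ≡ 1 mod 4, sign kept]
  = -(551|1105)    [7181 ≡ 551 mod 1105]
  = -(1105|551)    [QR: 1105 ≡ 1 mod 4, sign kept]
  = -(3|551)    [1105 ≡ 3 mod 551]
  = (551|3)    [QR: both ≡ 3 mod 4, sign flips]
  = (2|3)    [551 ≡ 2 mod 3]
  = -(1|3)    [3 ≡ 3 mod 8 ⇒ (2|3) = -1]
  = -1    [(1|3) = 1]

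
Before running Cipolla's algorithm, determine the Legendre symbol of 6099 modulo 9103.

-1

(6099/9103)
  = -(9103/6099)    [QR: both ≡ 3 mod 4, sign flips]
  = -(3004/6099)    [9103 ≡ 3004 mod 6099]
  = -(751/6099)    [6099 ≡ 3 mod 8 ⇒ (2/6099)^2 = +1]
  = (6099/751)    [QR: both ≡ 3 mod 4, sign flips]
  = (91/751)    [6099 ≡ 91 mod 751]
  = -(751/91)    [QR: both ≡ 3 mod 4, sign flips]
  = -(23/91)    [751 ≡ 23 mod 91]
  = (91/23)    [QR: both ≡ 3 mod 4, sign flips]
  = (22/23)    [91 ≡ 22 mod 23]
  = (11/23)    [23 ≡ 7 mod 8 ⇒ (2/23) = +1]
  = -(23/11)    [QR: both ≡ 3 mod 4, sign flips]
  = -(1/11)    [23 ≡ 1 mod 11]
  = -1    [(1/11) = 1]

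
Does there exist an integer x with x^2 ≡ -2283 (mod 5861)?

yes

Reduce the numerator: -2283 ≡ 3578 (mod 5861), so (-2283/5861) = (3578/5861).
Factor out 2: 3578 = 2·1789. Since 5861 ≡ 5 (mod 8), (2/5861) = -1. Now have -(1789/5861).
1789 ≡ 1 (mod 4), so quadratic reciprocity gives (1789/5861) = (5861/1789). Reduce: 5861 ≡ 494 (mod 1789). Now have -(494/1789).
Factor out 2: 494 = 2·247. Since 1789 ≡ 5 (mod 8), (2/1789) = -1. Now have (247/1789).
1789 ≡ 1 (mod 4), so quadratic reciprocity gives (247/1789) = (1789/247). Reduce: 1789 ≡ 60 (mod 247). Now have (60/247).
Factor out 2: 60 = 2^2·15. Since 247 ≡ 7 (mod 8), (2/247) = +1, and (2/247)^2 = +1. Now have (15/247).
Both 15 ≡ 3 and 247 ≡ 3 (mod 4), so reciprocity gives (15/247) = -(247/15). Reduce: 247 ≡ 7 (mod 15). Now have -(7/15).
Both 7 ≡ 3 and 15 ≡ 3 (mod 4), so reciprocity gives (7/15) = -(15/7). Reduce: 15 ≡ 1 (mod 7). Now have (1/7).
(1/7) = 1. Collecting the sign factors: 1.
(-2283/5861) = 1, and 5861 is prime, so -2283 is a quadratic residue mod 5861.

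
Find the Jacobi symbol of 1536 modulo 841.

1

(1536/841)
  = (695/841)    [1536 ≡ 695 mod 841]
  = (841/695)    [QR: 841 ≡ 1 mod 4, sign kept]
  = (146/695)    [841 ≡ 146 mod 695]
  = (73/695)    [695 ≡ 7 mod 8 ⇒ (2/695) = +1]
  = (695/73)    [QR: 73 ≡ 1 mod 4, sign kept]
  = (38/73)    [695 ≡ 38 mod 73]
  = (19/73)    [73 ≡ 1 mod 8 ⇒ (2/73) = +1]
  = (73/19)    [QR: 73 ≡ 1 mod 4, sign kept]
  = (16/19)    [73 ≡ 16 mod 19]
  = (1/19)    [19 ≡ 3 mod 8 ⇒ (2/19)^4 = +1]
  = 1    [(1/19) = 1]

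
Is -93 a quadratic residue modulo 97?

Pull out -1: (-93/97) = (-1/97)·(93/97). Since 97 ≡ 1 (mod 4), (-1/97) = +1. Now have (93/97).
93 ≡ 1 (mod 4), so quadratic reciprocity gives (93/97) = (97/93). Reduce: 97 ≡ 4 (mod 93). Now have (4/93).
Factor out 2: 4 = 2^2. Since 93 ≡ 5 (mod 8), (2/93) = -1, and (2/93)^2 = +1. Now have (1/93).
(1/93) = 1. Collecting the sign factors: 1.
The Legendre symbol is 1, so x^2 ≡ -93 (mod 97) has solution.

yes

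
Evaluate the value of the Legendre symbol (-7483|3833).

1

(-7483|3833)
  = (7483|3833)    [3833 ≡ 1 mod 4 ⇒ (-1|3833) = +1]
  = (3650|3833)    [7483 ≡ 3650 mod 3833]
  = (1825|3833)    [3833 ≡ 1 mod 8 ⇒ (2|3833) = +1]
  = (3833|1825)    [QR: 1825 ≡ 1 mod 4, sign kept]
  = (183|1825)    [3833 ≡ 183 mod 1825]
  = (1825|183)    [QR: 1825 ≡ 1 mod 4, sign kept]
  = (178|183)    [1825 ≡ 178 mod 183]
  = (89|183)    [183 ≡ 7 mod 8 ⇒ (2|183) = +1]
  = (183|89)    [QR: 89 ≡ 1 mod 4, sign kept]
  = (5|89)    [183 ≡ 5 mod 89]
  = (89|5)    [QR: 5 ≡ 1 mod 4, sign kept]
  = (4|5)    [89 ≡ 4 mod 5]
  = (1|5)    [5 ≡ 5 mod 8 ⇒ (2|5)^2 = +1]
  = 1    [(1|5) = 1]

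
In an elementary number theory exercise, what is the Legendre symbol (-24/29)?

1

Reduce the numerator: -24 ≡ 5 (mod 29), so (-24/29) = (5/29).
5 ≡ 1 (mod 4), so quadratic reciprocity gives (5/29) = (29/5). Reduce: 29 ≡ 4 (mod 5). Now have (4/5).
Factor out 2: 4 = 2^2. Since 5 ≡ 5 (mod 8), (2/5) = -1, and (2/5)^2 = +1. Now have (1/5).
(1/5) = 1. Collecting the sign factors: 1.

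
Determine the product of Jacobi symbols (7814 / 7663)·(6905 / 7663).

By multiplicativity, (7814·6905 / 7663) = (7814 / 7663)·(6905 / 7663).
First factor (7814 / 7663):
Reduce the numerator: 7814 ≡ 151 (mod 7663), so (7814 / 7663) = (151 / 7663).
Both 151 ≡ 3 and 7663 ≡ 3 (mod 4), so reciprocity gives (151 / 7663) = -(7663 / 151). Reduce: 7663 ≡ 113 (mod 151). Now have -(113 / 151).
113 ≡ 1 (mod 4), so quadratic reciprocity gives (113 / 151) = (151 / 113). Reduce: 151 ≡ 38 (mod 113). Now have -(38 / 113).
Factor out 2: 38 = 2·19. Since 113 ≡ 1 (mod 8), (2 / 113) = +1. Now have -(19 / 113).
113 ≡ 1 (mod 4), so quadratic reciprocity gives (19 / 113) = (113 / 19). Reduce: 113 ≡ 18 (mod 19). Now have -(18 / 19).
Factor out 2: 18 = 2·9. Since 19 ≡ 3 (mod 8), (2 / 19) = -1. Now have (9 / 19).
9 ≡ 1 (mod 4), so quadratic reciprocity gives (9 / 19) = (19 / 9). Reduce: 19 ≡ 1 (mod 9). Now have (1 / 9).
(1 / 9) = 1. Collecting the sign factors: 1.
Second factor (6905 / 7663):
6905 ≡ 1 (mod 4), so quadratic reciprocity gives (6905 / 7663) = (7663 / 6905). Reduce: 7663 ≡ 758 (mod 6905). Now have (758 / 6905).
Factor out 2: 758 = 2·379. Since 6905 ≡ 1 (mod 8), (2 / 6905) = +1. Now have (379 / 6905).
6905 ≡ 1 (mod 4), so quadratic reciprocity gives (379 / 6905) = (6905 / 379). Reduce: 6905 ≡ 83 (mod 379). Now have (83 / 379).
Both 83 ≡ 3 and 379 ≡ 3 (mod 4), so reciprocity gives (83 / 379) = -(379 / 83). Reduce: 379 ≡ 47 (mod 83). Now have -(47 / 83).
Both 47 ≡ 3 and 83 ≡ 3 (mod 4), so reciprocity gives (47 / 83) = -(83 / 47). Reduce: 83 ≡ 36 (mod 47). Now have (36 / 47).
Factor out 2: 36 = 2^2·9. Since 47 ≡ 7 (mod 8), (2 / 47) = +1, and (2 / 47)^2 = +1. Now have (9 / 47).
9 ≡ 1 (mod 4), so quadratic reciprocity gives (9 / 47) = (47 / 9). Reduce: 47 ≡ 2 (mod 9). Now have (2 / 9).
Factor out 2: 2 = 2. Since 9 ≡ 1 (mod 8), (2 / 9) = +1. Now have (1 / 9).
(1 / 9) = 1. Collecting the sign factors: 1.
Product: (1)·(1) = 1.

1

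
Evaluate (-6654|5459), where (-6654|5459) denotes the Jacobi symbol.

1

(-6654|5459)
  = -(6654|5459)    [5459 ≡ 3 mod 4 ⇒ (-1|5459) = -1]
  = -(1195|5459)    [6654 ≡ 1195 mod 5459]
  = (5459|1195)    [QR: both ≡ 3 mod 4, sign flips]
  = (679|1195)    [5459 ≡ 679 mod 1195]
  = -(1195|679)    [QR: both ≡ 3 mod 4, sign flips]
  = -(516|679)    [1195 ≡ 516 mod 679]
  = -(129|679)    [679 ≡ 7 mod 8 ⇒ (2|679)^2 = +1]
  = -(679|129)    [QR: 129 ≡ 1 mod 4, sign kept]
  = -(34|129)    [679 ≡ 34 mod 129]
  = -(17|129)    [129 ≡ 1 mod 8 ⇒ (2|129) = +1]
  = -(129|17)    [QR: 17 ≡ 1 mod 4, sign kept]
  = -(10|17)    [129 ≡ 10 mod 17]
  = -(5|17)    [17 ≡ 1 mod 8 ⇒ (2|17) = +1]
  = -(17|5)    [QR: 5 ≡ 1 mod 4, sign kept]
  = -(2|5)    [17 ≡ 2 mod 5]
  = (1|5)    [5 ≡ 5 mod 8 ⇒ (2|5) = -1]
  = 1    [(1|5) = 1]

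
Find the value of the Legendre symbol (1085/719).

Reduce the numerator: 1085 ≡ 366 (mod 719), so (1085/719) = (366/719).
Factor out 2: 366 = 2·183. Since 719 ≡ 7 (mod 8), (2/719) = +1. Now have (183/719).
Both 183 ≡ 3 and 719 ≡ 3 (mod 4), so reciprocity gives (183/719) = -(719/183). Reduce: 719 ≡ 170 (mod 183). Now have -(170/183).
Factor out 2: 170 = 2·85. Since 183 ≡ 7 (mod 8), (2/183) = +1. Now have -(85/183).
85 ≡ 1 (mod 4), so quadratic reciprocity gives (85/183) = (183/85). Reduce: 183 ≡ 13 (mod 85). Now have -(13/85).
13 ≡ 1 (mod 4), so quadratic reciprocity gives (13/85) = (85/13). Reduce: 85 ≡ 7 (mod 13). Now have -(7/13).
13 ≡ 1 (mod 4), so quadratic reciprocity gives (7/13) = (13/7). Reduce: 13 ≡ 6 (mod 7). Now have -(6/7).
Factor out 2: 6 = 2·3. Since 7 ≡ 7 (mod 8), (2/7) = +1. Now have -(3/7).
Both 3 ≡ 3 and 7 ≡ 3 (mod 4), so reciprocity gives (3/7) = -(7/3). Reduce: 7 ≡ 1 (mod 3). Now have (1/3).
(1/3) = 1. Collecting the sign factors: 1.

1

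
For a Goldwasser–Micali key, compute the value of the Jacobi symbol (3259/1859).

1

(3259/1859)
  = (1400/1859)    [3259 ≡ 1400 mod 1859]
  = -(175/1859)    [1859 ≡ 3 mod 8 ⇒ (2/1859)^3 = -1]
  = (1859/175)    [QR: both ≡ 3 mod 4, sign flips]
  = (109/175)    [1859 ≡ 109 mod 175]
  = (175/109)    [QR: 109 ≡ 1 mod 4, sign kept]
  = (66/109)    [175 ≡ 66 mod 109]
  = -(33/109)    [109 ≡ 5 mod 8 ⇒ (2/109) = -1]
  = -(109/33)    [QR: 33 ≡ 1 mod 4, sign kept]
  = -(10/33)    [109 ≡ 10 mod 33]
  = -(5/33)    [33 ≡ 1 mod 8 ⇒ (2/33) = +1]
  = -(33/5)    [QR: 5 ≡ 1 mod 4, sign kept]
  = -(3/5)    [33 ≡ 3 mod 5]
  = -(5/3)    [QR: 5 ≡ 1 mod 4, sign kept]
  = -(2/3)    [5 ≡ 2 mod 3]
  = (1/3)    [3 ≡ 3 mod 8 ⇒ (2/3) = -1]
  = 1    [(1/3) = 1]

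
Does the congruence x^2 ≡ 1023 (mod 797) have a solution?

yes

(1023|797)
  = (226|797)    [1023 ≡ 226 mod 797]
  = -(113|797)    [797 ≡ 5 mod 8 ⇒ (2|797) = -1]
  = -(797|113)    [QR: 113 ≡ 1 mod 4, sign kept]
  = -(6|113)    [797 ≡ 6 mod 113]
  = -(3|113)    [113 ≡ 1 mod 8 ⇒ (2|113) = +1]
  = -(113|3)    [QR: 113 ≡ 1 mod 4, sign kept]
  = -(2|3)    [113 ≡ 2 mod 3]
  = (1|3)    [3 ≡ 3 mod 8 ⇒ (2|3) = -1]
  = 1    [(1|3) = 1]
The Legendre symbol is 1, so x^2 ≡ 1023 (mod 797) has solution.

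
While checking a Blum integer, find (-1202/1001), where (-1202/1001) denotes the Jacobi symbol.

1

Pull out -1: (-1202/1001) = (-1/1001)·(1202/1001). Since 1001 ≡ 1 (mod 4), (-1/1001) = +1. Now have (1202/1001).
Reduce the numerator: 1202 ≡ 201 (mod 1001), so (1202/1001) = (201/1001).
201 ≡ 1 (mod 4), so quadratic reciprocity gives (201/1001) = (1001/201). Reduce: 1001 ≡ 197 (mod 201). Now have (197/201).
197 ≡ 1 (mod 4), so quadratic reciprocity gives (197/201) = (201/197). Reduce: 201 ≡ 4 (mod 197). Now have (4/197).
Factor out 2: 4 = 2^2. Since 197 ≡ 5 (mod 8), (2/197) = -1, and (2/197)^2 = +1. Now have (1/197).
(1/197) = 1. Collecting the sign factors: 1.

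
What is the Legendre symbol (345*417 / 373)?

-1

By multiplicativity, (345·417 / 373) = (345 / 373)·(417 / 373).
First factor (345 / 373):
345 ≡ 1 (mod 4), so quadratic reciprocity gives (345 / 373) = (373 / 345). Reduce: 373 ≡ 28 (mod 345). Now have (28 / 345).
Factor out 2: 28 = 2^2·7. Since 345 ≡ 1 (mod 8), (2 / 345) = +1, and (2 / 345)^2 = +1. Now have (7 / 345).
345 ≡ 1 (mod 4), so quadratic reciprocity gives (7 / 345) = (345 / 7). Reduce: 345 ≡ 2 (mod 7). Now have (2 / 7).
Factor out 2: 2 = 2. Since 7 ≡ 7 (mod 8), (2 / 7) = +1. Now have (1 / 7).
(1 / 7) = 1. Collecting the sign factors: 1.
Second factor (417 / 373):
Reduce the numerator: 417 ≡ 44 (mod 373), so (417 / 373) = (44 / 373).
Factor out 2: 44 = 2^2·11. Since 373 ≡ 5 (mod 8), (2 / 373) = -1, and (2 / 373)^2 = +1. Now have (11 / 373).
373 ≡ 1 (mod 4), so quadratic reciprocity gives (11 / 373) = (373 / 11). Reduce: 373 ≡ 10 (mod 11). Now have (10 / 11).
Factor out 2: 10 = 2·5. Since 11 ≡ 3 (mod 8), (2 / 11) = -1. Now have -(5 / 11).
5 ≡ 1 (mod 4), so quadratic reciprocity gives (5 / 11) = (11 / 5). Reduce: 11 ≡ 1 (mod 5). Now have -(1 / 5).
(1 / 5) = 1. Collecting the sign factors: -1.
Product: (1)·(-1) = -1.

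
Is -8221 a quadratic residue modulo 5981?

Pull out -1: (-8221/5981) = (-1/5981)·(8221/5981). Since 5981 ≡ 1 (mod 4), (-1/5981) = +1. Now have (8221/5981).
Reduce the numerator: 8221 ≡ 2240 (mod 5981), so (8221/5981) = (2240/5981).
Factor out 2: 2240 = 2^6·35. Since 5981 ≡ 5 (mod 8), (2/5981) = -1, and (2/5981)^6 = +1. Now have (35/5981).
5981 ≡ 1 (mod 4), so quadratic reciprocity gives (35/5981) = (5981/35). Reduce: 5981 ≡ 31 (mod 35). Now have (31/35).
Both 31 ≡ 3 and 35 ≡ 3 (mod 4), so reciprocity gives (31/35) = -(35/31). Reduce: 35 ≡ 4 (mod 31). Now have -(4/31).
Factor out 2: 4 = 2^2. Since 31 ≡ 7 (mod 8), (2/31) = +1, and (2/31)^2 = +1. Now have -(1/31).
(1/31) = 1. Collecting the sign factors: -1.
(-8221/5981) = -1, and 5981 is prime, so -8221 is not a quadratic residue mod 5981.

no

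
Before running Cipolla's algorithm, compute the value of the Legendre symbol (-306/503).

1

Reduce the numerator: -306 ≡ 197 (mod 503), so (-306/503) = (197/503).
197 ≡ 1 (mod 4), so quadratic reciprocity gives (197/503) = (503/197). Reduce: 503 ≡ 109 (mod 197). Now have (109/197).
109 ≡ 1 (mod 4), so quadratic reciprocity gives (109/197) = (197/109). Reduce: 197 ≡ 88 (mod 109). Now have (88/109).
Factor out 2: 88 = 2^3·11. Since 109 ≡ 5 (mod 8), (2/109) = -1, and (2/109)^3 = -1. Now have -(11/109).
109 ≡ 1 (mod 4), so quadratic reciprocity gives (11/109) = (109/11). Reduce: 109 ≡ 10 (mod 11). Now have -(10/11).
Factor out 2: 10 = 2·5. Since 11 ≡ 3 (mod 8), (2/11) = -1. Now have (5/11).
5 ≡ 1 (mod 4), so quadratic reciprocity gives (5/11) = (11/5). Reduce: 11 ≡ 1 (mod 5). Now have (1/5).
(1/5) = 1. Collecting the sign factors: 1.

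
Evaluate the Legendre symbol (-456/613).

Reduce the numerator: -456 ≡ 157 (mod 613), so (-456/613) = (157/613).
157 ≡ 1 (mod 4), so quadratic reciprocity gives (157/613) = (613/157). Reduce: 613 ≡ 142 (mod 157). Now have (142/157).
Factor out 2: 142 = 2·71. Since 157 ≡ 5 (mod 8), (2/157) = -1. Now have -(71/157).
157 ≡ 1 (mod 4), so quadratic reciprocity gives (71/157) = (157/71). Reduce: 157 ≡ 15 (mod 71). Now have -(15/71).
Both 15 ≡ 3 and 71 ≡ 3 (mod 4), so reciprocity gives (15/71) = -(71/15). Reduce: 71 ≡ 11 (mod 15). Now have (11/15).
Both 11 ≡ 3 and 15 ≡ 3 (mod 4), so reciprocity gives (11/15) = -(15/11). Reduce: 15 ≡ 4 (mod 11). Now have -(4/11).
Factor out 2: 4 = 2^2. Since 11 ≡ 3 (mod 8), (2/11) = -1, and (2/11)^2 = +1. Now have -(1/11).
(1/11) = 1. Collecting the sign factors: -1.

-1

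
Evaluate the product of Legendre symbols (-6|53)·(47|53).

By multiplicativity, (-6·47|53) = (-6|53)·(47|53).
First factor (-6|53):
(-6|53)
  = (6|53)    [53 ≡ 1 mod 4 ⇒ (-1|53) = +1]
  = -(3|53)    [53 ≡ 5 mod 8 ⇒ (2|53) = -1]
  = -(53|3)    [QR: 53 ≡ 1 mod 4, sign kept]
  = -(2|3)    [53 ≡ 2 mod 3]
  = (1|3)    [3 ≡ 3 mod 8 ⇒ (2|3) = -1]
  = 1    [(1|3) = 1]
Second factor (47|53):
(47|53)
  = (53|47)    [QR: 53 ≡ 1 mod 4, sign kept]
  = (6|47)    [53 ≡ 6 mod 47]
  = (3|47)    [47 ≡ 7 mod 8 ⇒ (2|47) = +1]
  = -(47|3)    [QR: both ≡ 3 mod 4, sign flips]
  = -(2|3)    [47 ≡ 2 mod 3]
  = (1|3)    [3 ≡ 3 mod 8 ⇒ (2|3) = -1]
  = 1    [(1|3) = 1]
Product: (1)·(1) = 1.

1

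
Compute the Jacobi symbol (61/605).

61 ≡ 1 (mod 4), so quadratic reciprocity gives (61/605) = (605/61). Reduce: 605 ≡ 56 (mod 61). Now have (56/61).
Factor out 2: 56 = 2^3·7. Since 61 ≡ 5 (mod 8), (2/61) = -1, and (2/61)^3 = -1. Now have -(7/61).
61 ≡ 1 (mod 4), so quadratic reciprocity gives (7/61) = (61/7). Reduce: 61 ≡ 5 (mod 7). Now have -(5/7).
5 ≡ 1 (mod 4), so quadratic reciprocity gives (5/7) = (7/5). Reduce: 7 ≡ 2 (mod 5). Now have -(2/5).
Factor out 2: 2 = 2. Since 5 ≡ 5 (mod 8), (2/5) = -1. Now have (1/5).
(1/5) = 1. Collecting the sign factors: 1.

1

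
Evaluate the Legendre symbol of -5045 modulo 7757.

-1

(-5045/7757)
  = (2712/7757)    [-5045 ≡ 2712 mod 7757]
  = -(339/7757)    [7757 ≡ 5 mod 8 ⇒ (2/7757)^3 = -1]
  = -(7757/339)    [QR: 7757 ≡ 1 mod 4, sign kept]
  = -(299/339)    [7757 ≡ 299 mod 339]
  = (339/299)    [QR: both ≡ 3 mod 4, sign flips]
  = (40/299)    [339 ≡ 40 mod 299]
  = -(5/299)    [299 ≡ 3 mod 8 ⇒ (2/299)^3 = -1]
  = -(299/5)    [QR: 5 ≡ 1 mod 4, sign kept]
  = -(4/5)    [299 ≡ 4 mod 5]
  = -(1/5)    [5 ≡ 5 mod 8 ⇒ (2/5)^2 = +1]
  = -1    [(1/5) = 1]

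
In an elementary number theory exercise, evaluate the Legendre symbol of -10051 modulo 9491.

Reduce the numerator: -10051 ≡ 8931 (mod 9491), so (-10051 / 9491) = (8931 / 9491).
Both 8931 ≡ 3 and 9491 ≡ 3 (mod 4), so reciprocity gives (8931 / 9491) = -(9491 / 8931). Reduce: 9491 ≡ 560 (mod 8931). Now have -(560 / 8931).
Factor out 2: 560 = 2^4·35. Since 8931 ≡ 3 (mod 8), (2 / 8931) = -1, and (2 / 8931)^4 = +1. Now have -(35 / 8931).
Both 35 ≡ 3 and 8931 ≡ 3 (mod 4), so reciprocity gives (35 / 8931) = -(8931 / 35). Reduce: 8931 ≡ 6 (mod 35). Now have (6 / 35).
Factor out 2: 6 = 2·3. Since 35 ≡ 3 (mod 8), (2 / 35) = -1. Now have -(3 / 35).
Both 3 ≡ 3 and 35 ≡ 3 (mod 4), so reciprocity gives (3 / 35) = -(35 / 3). Reduce: 35 ≡ 2 (mod 3). Now have (2 / 3).
Factor out 2: 2 = 2. Since 3 ≡ 3 (mod 8), (2 / 3) = -1. Now have -(1 / 3).
(1 / 3) = 1. Collecting the sign factors: -1.

-1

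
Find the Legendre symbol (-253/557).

Reduce the numerator: -253 ≡ 304 (mod 557), so (-253/557) = (304/557).
Factor out 2: 304 = 2^4·19. Since 557 ≡ 5 (mod 8), (2/557) = -1, and (2/557)^4 = +1. Now have (19/557).
557 ≡ 1 (mod 4), so quadratic reciprocity gives (19/557) = (557/19). Reduce: 557 ≡ 6 (mod 19). Now have (6/19).
Factor out 2: 6 = 2·3. Since 19 ≡ 3 (mod 8), (2/19) = -1. Now have -(3/19).
Both 3 ≡ 3 and 19 ≡ 3 (mod 4), so reciprocity gives (3/19) = -(19/3). Reduce: 19 ≡ 1 (mod 3). Now have (1/3).
(1/3) = 1. Collecting the sign factors: 1.

1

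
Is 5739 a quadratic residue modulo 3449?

(5739/3449)
  = (2290/3449)    [5739 ≡ 2290 mod 3449]
  = (1145/3449)    [3449 ≡ 1 mod 8 ⇒ (2/3449) = +1]
  = (3449/1145)    [QR: 1145 ≡ 1 mod 4, sign kept]
  = (14/1145)    [3449 ≡ 14 mod 1145]
  = (7/1145)    [1145 ≡ 1 mod 8 ⇒ (2/1145) = +1]
  = (1145/7)    [QR: 1145 ≡ 1 mod 4, sign kept]
  = (4/7)    [1145 ≡ 4 mod 7]
  = (1/7)    [7 ≡ 7 mod 8 ⇒ (2/7)^2 = +1]
  = 1    [(1/7) = 1]
The Legendre symbol is 1, so x^2 ≡ 5739 (mod 3449) has solution.

yes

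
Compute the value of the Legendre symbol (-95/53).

1

Reduce the numerator: -95 ≡ 11 (mod 53), so (-95/53) = (11/53).
53 ≡ 1 (mod 4), so quadratic reciprocity gives (11/53) = (53/11). Reduce: 53 ≡ 9 (mod 11). Now have (9/11).
9 ≡ 1 (mod 4), so quadratic reciprocity gives (9/11) = (11/9). Reduce: 11 ≡ 2 (mod 9). Now have (2/9).
Factor out 2: 2 = 2. Since 9 ≡ 1 (mod 8), (2/9) = +1. Now have (1/9).
(1/9) = 1. Collecting the sign factors: 1.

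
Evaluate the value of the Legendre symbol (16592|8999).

Reduce the numerator: 16592 ≡ 7593 (mod 8999), so (16592|8999) = (7593|8999).
7593 ≡ 1 (mod 4), so quadratic reciprocity gives (7593|8999) = (8999|7593). Reduce: 8999 ≡ 1406 (mod 7593). Now have (1406|7593).
Factor out 2: 1406 = 2·703. Since 7593 ≡ 1 (mod 8), (2|7593) = +1. Now have (703|7593).
7593 ≡ 1 (mod 4), so quadratic reciprocity gives (703|7593) = (7593|703). Reduce: 7593 ≡ 563 (mod 703). Now have (563|703).
Both 563 ≡ 3 and 703 ≡ 3 (mod 4), so reciprocity gives (563|703) = -(703|563). Reduce: 703 ≡ 140 (mod 563). Now have -(140|563).
Factor out 2: 140 = 2^2·35. Since 563 ≡ 3 (mod 8), (2|563) = -1, and (2|563)^2 = +1. Now have -(35|563).
Both 35 ≡ 3 and 563 ≡ 3 (mod 4), so reciprocity gives (35|563) = -(563|35). Reduce: 563 ≡ 3 (mod 35). Now have (3|35).
Both 3 ≡ 3 and 35 ≡ 3 (mod 4), so reciprocity gives (3|35) = -(35|3). Reduce: 35 ≡ 2 (mod 3). Now have -(2|3).
Factor out 2: 2 = 2. Since 3 ≡ 3 (mod 8), (2|3) = -1. Now have (1|3).
(1|3) = 1. Collecting the sign factors: 1.

1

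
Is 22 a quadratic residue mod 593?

(22/593)
  = (11/593)    [593 ≡ 1 mod 8 ⇒ (2/593) = +1]
  = (593/11)    [QR: 593 ≡ 1 mod 4, sign kept]
  = (10/11)    [593 ≡ 10 mod 11]
  = -(5/11)    [11 ≡ 3 mod 8 ⇒ (2/11) = -1]
  = -(11/5)    [QR: 5 ≡ 1 mod 4, sign kept]
  = -(1/5)    [11 ≡ 1 mod 5]
  = -1    [(1/5) = 1]
(22/593) = -1, and 593 is prime, so 22 is not a quadratic residue mod 593.

no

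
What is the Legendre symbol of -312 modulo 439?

1

(-312/439)
  = -(312/439)    [439 ≡ 3 mod 4 ⇒ (-1/439) = -1]
  = -(39/439)    [439 ≡ 7 mod 8 ⇒ (2/439)^3 = +1]
  = (439/39)    [QR: both ≡ 3 mod 4, sign flips]
  = (10/39)    [439 ≡ 10 mod 39]
  = (5/39)    [39 ≡ 7 mod 8 ⇒ (2/39) = +1]
  = (39/5)    [QR: 5 ≡ 1 mod 4, sign kept]
  = (4/5)    [39 ≡ 4 mod 5]
  = (1/5)    [5 ≡ 5 mod 8 ⇒ (2/5)^2 = +1]
  = 1    [(1/5) = 1]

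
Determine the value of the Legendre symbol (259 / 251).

(259 / 251)
  = (8 / 251)    [259 ≡ 8 mod 251]
  = -(1 / 251)    [251 ≡ 3 mod 8 ⇒ (2 / 251)^3 = -1]
  = -1    [(1 / 251) = 1]

-1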